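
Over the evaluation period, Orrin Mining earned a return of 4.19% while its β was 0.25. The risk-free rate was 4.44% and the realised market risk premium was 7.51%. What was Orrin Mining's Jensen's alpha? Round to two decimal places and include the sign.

-2.13%

CAPM benchmark = R_f + β(R_m − R_f) = 4.44% + 0.25 × 7.51% = 6.3175%
α = actual − benchmark = 4.19% − 6.3175% = -2.13%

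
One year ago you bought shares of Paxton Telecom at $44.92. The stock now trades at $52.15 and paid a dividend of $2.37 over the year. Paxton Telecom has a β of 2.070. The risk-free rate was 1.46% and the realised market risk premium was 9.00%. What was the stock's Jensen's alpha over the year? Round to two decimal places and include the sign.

+1.28%

Realised HPR = (P1 + D1 − P0) / P0 = (52.15 + 2.37 − 44.92) / 44.92 = 9.60 / 44.92 = 21.3713%
CAPM required = R_f + β·MRP = 1.46% + 2.070 × 9.00% = 20.09000%
α = realised − required = 21.3713% − 20.09000% = +1.28%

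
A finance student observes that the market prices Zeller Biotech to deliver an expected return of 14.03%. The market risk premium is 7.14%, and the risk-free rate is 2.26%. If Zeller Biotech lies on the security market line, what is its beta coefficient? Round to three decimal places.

β = (E(R) − R_f) / MRP = (14.03% − 2.26%) / 7.14% = 11.77% / 7.14% = 1.648

1.648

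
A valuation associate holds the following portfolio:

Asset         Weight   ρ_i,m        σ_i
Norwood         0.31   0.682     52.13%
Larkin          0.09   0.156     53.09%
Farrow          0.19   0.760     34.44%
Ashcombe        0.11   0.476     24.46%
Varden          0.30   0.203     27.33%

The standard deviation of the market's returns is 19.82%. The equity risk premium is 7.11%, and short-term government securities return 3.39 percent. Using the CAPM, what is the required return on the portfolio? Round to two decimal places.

β_Norwood = 0.682 × 52.13% / 19.82% = 1.7938
β_Larkin = 0.156 × 53.09% / 19.82% = 0.4179
β_Farrow = 0.760 × 34.44% / 19.82% = 1.3206
β_Ashcombe = 0.476 × 24.46% / 19.82% = 0.5874
β_Varden = 0.203 × 27.33% / 19.82% = 0.2799
β_P = Σ w_i β_i = 0.31×1.7938 + 0.09×0.4179 + 0.19×1.3206 + 0.11×0.5874 + 0.30×0.2799 = 0.9932
E(R_P) = R_f + β_P × MRP = 3.39% + 0.9932 × 7.11% = 10.45%

10.45%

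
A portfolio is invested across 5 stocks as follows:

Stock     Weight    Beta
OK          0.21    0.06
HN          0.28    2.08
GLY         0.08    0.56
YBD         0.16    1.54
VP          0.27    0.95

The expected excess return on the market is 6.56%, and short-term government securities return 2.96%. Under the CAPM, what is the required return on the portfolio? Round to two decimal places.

10.46%

β_P = Σ w_i β_i = 0.21×0.06 + 0.28×2.08 + 0.08×0.56 + 0.16×1.54 + 0.27×0.95 = 1.1427
E(R_P) = R_f + β_P × MRP = 2.96% + 1.1427 × 6.56% = 10.46%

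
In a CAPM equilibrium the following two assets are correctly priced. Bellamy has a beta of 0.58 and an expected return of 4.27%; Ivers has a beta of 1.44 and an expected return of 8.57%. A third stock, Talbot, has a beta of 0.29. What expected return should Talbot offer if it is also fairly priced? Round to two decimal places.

MRP (SML slope) = (8.57% − 4.27%) / (1.44 − 0.58) = 4.30% / 0.86 = 5.0000%
R_f (intercept) = 4.27% − 0.58 × 5.0000% = 1.3700%
E(R_Talbot) = R_f + β × MRP = 1.3700% + 0.29 × 5.0000% = 2.82%

2.82%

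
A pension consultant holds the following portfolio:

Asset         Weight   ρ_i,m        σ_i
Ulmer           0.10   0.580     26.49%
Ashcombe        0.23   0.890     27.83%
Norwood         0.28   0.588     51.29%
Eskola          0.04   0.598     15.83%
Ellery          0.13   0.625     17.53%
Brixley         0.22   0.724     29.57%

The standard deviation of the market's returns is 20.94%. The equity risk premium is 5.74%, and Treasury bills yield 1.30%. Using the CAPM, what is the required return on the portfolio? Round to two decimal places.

7.38%

β_Ulmer = 0.580 × 26.49% / 20.94% = 0.7337
β_Ashcombe = 0.890 × 27.83% / 20.94% = 1.1828
β_Norwood = 0.588 × 51.29% / 20.94% = 1.4402
β_Eskola = 0.598 × 15.83% / 20.94% = 0.4521
β_Ellery = 0.625 × 17.53% / 20.94% = 0.5232
β_Brixley = 0.724 × 29.57% / 20.94% = 1.0224
β_P = Σ w_i β_i = 0.10×0.7337 + 0.23×1.1828 + 0.28×1.4402 + 0.04×0.4521 + 0.13×0.5232 + 0.22×1.0224 = 1.0597
E(R_P) = R_f + β_P × MRP = 1.30% + 1.0597 × 5.74% = 7.38%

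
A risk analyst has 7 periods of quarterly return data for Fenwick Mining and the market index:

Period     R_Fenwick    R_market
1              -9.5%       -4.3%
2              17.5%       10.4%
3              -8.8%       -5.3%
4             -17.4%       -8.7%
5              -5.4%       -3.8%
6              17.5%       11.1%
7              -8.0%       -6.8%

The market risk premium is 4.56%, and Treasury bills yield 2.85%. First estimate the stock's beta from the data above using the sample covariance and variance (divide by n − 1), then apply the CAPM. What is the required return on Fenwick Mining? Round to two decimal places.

Mean R_i = (-9.5 + 17.5 − 8.8 − 17.4 − 5.4 + 17.5 − 8.0) / 7 = -2.0143%
Mean R_m = (-4.3 + 10.4 − 5.3 − 8.7 − 3.8 + 11.1 − 6.8) / 7 = -1.0571%
Σ(R_i − R̄_i)(R_m − R̄_m) = 675.1343  ⇒  Cov = 675.1343 / 6 = 112.5224
Σ(R_m − R̄_m)² = 406.4971  ⇒  Var(R_m) = 406.4971 / 6 = 67.7495
β = Cov / Var(R_m) = 112.5224 / 67.7495 = 1.6609
E(R) = R_f + β × MRP = 2.85% + 1.6609 × 4.56% = 10.42%

10.42%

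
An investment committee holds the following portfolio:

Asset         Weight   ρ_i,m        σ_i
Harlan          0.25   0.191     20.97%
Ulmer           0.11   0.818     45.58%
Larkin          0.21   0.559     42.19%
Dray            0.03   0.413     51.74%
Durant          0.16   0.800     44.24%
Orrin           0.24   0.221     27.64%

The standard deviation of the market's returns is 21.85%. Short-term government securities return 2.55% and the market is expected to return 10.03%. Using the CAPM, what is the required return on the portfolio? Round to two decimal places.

β_Harlan = 0.191 × 20.97% / 21.85% = 0.1833
β_Ulmer = 0.818 × 45.58% / 21.85% = 1.7064
β_Larkin = 0.559 × 42.19% / 21.85% = 1.0794
β_Dray = 0.413 × 51.74% / 21.85% = 0.9780
β_Durant = 0.800 × 44.24% / 21.85% = 1.6198
β_Orrin = 0.221 × 27.64% / 21.85% = 0.2796
β_P = Σ w_i β_i = 0.25×0.1833 + 0.11×1.7064 + 0.21×1.0794 + 0.03×0.9780 + 0.16×1.6198 + 0.24×0.2796 = 0.8158
MRP = 10.03% − 2.55% = 7.48%
E(R_P) = R_f + β_P × MRP = 2.55% + 0.8158 × 7.48% = 8.65%

8.65%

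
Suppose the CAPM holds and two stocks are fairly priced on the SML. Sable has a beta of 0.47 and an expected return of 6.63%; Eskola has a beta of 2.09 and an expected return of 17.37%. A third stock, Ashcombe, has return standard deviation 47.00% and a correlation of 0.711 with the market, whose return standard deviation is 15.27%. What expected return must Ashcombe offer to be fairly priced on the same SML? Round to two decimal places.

MRP = (17.37% − 6.63%) / (2.09 − 0.47) = 6.6296%
R_f = 6.63% − 0.47 × 6.6296% = 3.5141%
β_Ashcombe = ρ·σ_i/σ_m = 0.711 × 47.00 / 15.27 = 2.1884
E(R_Ashcombe) = R_f + β × MRP = 3.5141% + 2.1884 × 6.6296% = 18.02%

18.02%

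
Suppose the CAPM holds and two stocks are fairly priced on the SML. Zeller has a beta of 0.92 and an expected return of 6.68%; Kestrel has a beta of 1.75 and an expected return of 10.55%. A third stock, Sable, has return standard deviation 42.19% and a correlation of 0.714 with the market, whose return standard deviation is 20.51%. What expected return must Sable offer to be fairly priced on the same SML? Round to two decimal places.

9.24%

MRP = (10.55% − 6.68%) / (1.75 − 0.92) = 4.6627%
R_f = 6.68% − 0.92 × 4.6627% = 2.3903%
β_Sable = ρ·σ_i/σ_m = 0.714 × 42.19 / 20.51 = 1.4687
E(R_Sable) = R_f + β × MRP = 2.3903% + 1.4687 × 4.6627% = 9.24%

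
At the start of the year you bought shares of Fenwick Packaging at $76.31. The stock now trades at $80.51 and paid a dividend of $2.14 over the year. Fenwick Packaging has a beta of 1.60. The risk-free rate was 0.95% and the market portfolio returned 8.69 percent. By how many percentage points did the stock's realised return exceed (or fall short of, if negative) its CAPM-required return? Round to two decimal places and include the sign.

-5.03%

Realised HPR = (P1 + D1 − P0) / P0 = (80.51 + 2.14 − 76.31) / 76.31 = 6.34 / 76.31 = 8.3082%
MRP = 8.69% − 0.95% = 7.74%
CAPM required = R_f + β·MRP = 0.95% + 1.60 × 7.74% = 13.3340%
α = realised − required = 8.3082% − 13.3340% = -5.03%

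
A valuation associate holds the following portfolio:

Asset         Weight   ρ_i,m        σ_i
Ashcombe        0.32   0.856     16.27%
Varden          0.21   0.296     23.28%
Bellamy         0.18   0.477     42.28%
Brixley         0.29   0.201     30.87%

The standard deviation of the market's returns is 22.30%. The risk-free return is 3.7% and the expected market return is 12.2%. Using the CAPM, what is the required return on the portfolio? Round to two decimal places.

8.02%

β_Ashcombe = 0.856 × 16.27% / 22.30% = 0.6245
β_Varden = 0.296 × 23.28% / 22.30% = 0.3090
β_Bellamy = 0.477 × 42.28% / 22.30% = 0.9044
β_Brixley = 0.201 × 30.87% / 22.30% = 0.2782
β_P = Σ w_i β_i = 0.32×0.6245 + 0.21×0.3090 + 0.18×0.9044 + 0.29×0.2782 = 0.5082
MRP = 12.2% − 3.7% = 8.50%
E(R_P) = R_f + β_P × MRP = 3.7% + 0.5082 × 8.5% = 8.02%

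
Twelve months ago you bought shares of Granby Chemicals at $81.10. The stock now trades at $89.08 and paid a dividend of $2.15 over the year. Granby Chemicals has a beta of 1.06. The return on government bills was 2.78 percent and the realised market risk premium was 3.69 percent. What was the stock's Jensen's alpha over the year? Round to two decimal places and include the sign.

Realised HPR = (P1 + D1 − P0) / P0 = (89.08 + 2.15 − 81.10) / 81.10 = 10.13 / 81.10 = 12.4908%
CAPM required = R_f + β·MRP = 2.78% + 1.06 × 3.69% = 6.6914%
α = realised − required = 12.4908% − 6.6914% = +5.80%

+5.80%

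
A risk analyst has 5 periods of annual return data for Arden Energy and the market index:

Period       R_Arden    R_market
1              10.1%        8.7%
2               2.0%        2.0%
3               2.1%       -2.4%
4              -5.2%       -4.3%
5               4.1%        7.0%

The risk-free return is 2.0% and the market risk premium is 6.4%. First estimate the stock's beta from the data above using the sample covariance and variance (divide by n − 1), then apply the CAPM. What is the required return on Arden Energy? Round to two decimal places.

Mean R_i = (10.1 + 2.0 + 2.1 − 5.2 + 4.1) / 5 = 2.6200%
Mean R_m = (8.7 + 2.0 − 2.4 − 4.3 + 7.0) / 5 = 2.2000%
Σ(R_i − R̄_i)(R_m − R̄_m) = 109.0700  ⇒  Cov = 109.0700 / 4 = 27.2675
Σ(R_m − R̄_m)² = 128.7400  ⇒  Var(R_m) = 128.7400 / 4 = 32.1850
β = Cov / Var(R_m) = 27.2675 / 32.1850 = 0.8472
E(R) = R_f + β × MRP = 2.0% + 0.8472 × 6.4% = 7.42%

7.42%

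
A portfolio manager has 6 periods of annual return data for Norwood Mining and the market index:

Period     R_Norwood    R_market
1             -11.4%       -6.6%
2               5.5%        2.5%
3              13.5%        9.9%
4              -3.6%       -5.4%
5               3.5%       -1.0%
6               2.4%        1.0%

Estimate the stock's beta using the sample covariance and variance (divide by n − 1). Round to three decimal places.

Mean R_i = (-11.4 + 5.5 + 13.5 − 3.6 + 3.5 + 2.4) / 6 = 1.6500%
Mean R_m = (-6.6 + 2.5 + 9.9 − 5.4 − 1.0 + 1.0) / 6 = 0.0667%
Σ(R_i − R̄_i)(R_m − R̄_m) = 240.3200  ⇒  Cov = 240.3200 / 5 = 48.0640
Σ(R_m − R̄_m)² = 178.9533  ⇒  Var(R_m) = 178.9533 / 5 = 35.7907
β = Cov / Var(R_m) = 48.0640 / 35.7907 = 1.3429

1.343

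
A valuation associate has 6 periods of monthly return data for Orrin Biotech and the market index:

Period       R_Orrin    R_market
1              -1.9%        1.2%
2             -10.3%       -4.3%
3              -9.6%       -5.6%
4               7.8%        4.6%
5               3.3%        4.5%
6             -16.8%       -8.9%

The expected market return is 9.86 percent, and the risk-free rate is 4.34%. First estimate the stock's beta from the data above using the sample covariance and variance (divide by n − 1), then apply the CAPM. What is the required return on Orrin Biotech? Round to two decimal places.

13.22%

Mean R_i = (-1.9 − 10.3 − 9.6 + 7.8 + 3.3 − 16.8) / 6 = -4.5833%
Mean R_m = (1.2 − 4.3 − 5.6 + 4.6 + 4.5 − 8.9) / 6 = -1.4167%
Σ(R_i − R̄_i)(R_m − R̄_m) = 257.0617  ⇒  Cov = 257.0617 / 5 = 51.4123
Σ(R_m − R̄_m)² = 159.8683  ⇒  Var(R_m) = 159.8683 / 5 = 31.9737
β = Cov / Var(R_m) = 51.4123 / 31.9737 = 1.6080
MRP = 9.86% − 4.34% = 5.52%
E(R) = R_f + β × MRP = 4.34% + 1.6080 × 5.52% = 13.22%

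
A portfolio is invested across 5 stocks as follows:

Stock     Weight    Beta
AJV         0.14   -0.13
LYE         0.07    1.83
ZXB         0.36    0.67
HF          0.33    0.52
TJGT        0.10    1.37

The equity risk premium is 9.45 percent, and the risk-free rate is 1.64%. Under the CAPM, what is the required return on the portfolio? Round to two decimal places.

β_P = Σ w_i β_i = 0.14×-0.13 + 0.07×1.83 + 0.36×0.67 + 0.33×0.52 + 0.10×1.37 = 0.6597
E(R_P) = R_f + β_P × MRP = 1.64% + 0.6597 × 9.45% = 7.87%

7.87%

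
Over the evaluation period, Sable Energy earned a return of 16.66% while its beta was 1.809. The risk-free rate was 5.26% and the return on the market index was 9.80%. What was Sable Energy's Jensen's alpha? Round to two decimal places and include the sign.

Market excess return = 9.80% − 5.26% = 4.54%
CAPM benchmark = R_f + β(R_m − R_f) = 5.26% + 1.809 × 4.54% = 13.47286%
α = actual − benchmark = 16.66% − 13.47286% = +3.19%

+3.19%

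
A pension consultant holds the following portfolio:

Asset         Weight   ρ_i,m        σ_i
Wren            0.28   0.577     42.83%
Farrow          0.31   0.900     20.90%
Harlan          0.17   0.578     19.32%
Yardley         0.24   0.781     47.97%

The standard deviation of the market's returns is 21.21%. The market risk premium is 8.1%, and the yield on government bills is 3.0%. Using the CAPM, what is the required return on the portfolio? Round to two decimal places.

12.03%

β_Wren = 0.577 × 42.83% / 21.21% = 1.1652
β_Farrow = 0.900 × 20.90% / 21.21% = 0.8868
β_Harlan = 0.578 × 19.32% / 21.21% = 0.5265
β_Yardley = 0.781 × 47.97% / 21.21% = 1.7664
β_P = Σ w_i β_i = 0.28×1.1652 + 0.31×0.8868 + 0.17×0.5265 + 0.24×1.7664 = 1.1146
E(R_P) = R_f + β_P × MRP = 3.0% + 1.1146 × 8.1% = 12.03%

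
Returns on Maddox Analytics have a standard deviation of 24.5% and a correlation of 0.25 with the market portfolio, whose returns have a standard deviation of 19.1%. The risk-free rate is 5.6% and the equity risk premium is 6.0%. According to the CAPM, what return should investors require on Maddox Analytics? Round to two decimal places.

7.52%

β = ρ × σ_i / σ_m = 0.25 × 24.5% / 19.1% = 0.3207
E(R) = 5.6% + 0.3207 × 6.0% = 7.52%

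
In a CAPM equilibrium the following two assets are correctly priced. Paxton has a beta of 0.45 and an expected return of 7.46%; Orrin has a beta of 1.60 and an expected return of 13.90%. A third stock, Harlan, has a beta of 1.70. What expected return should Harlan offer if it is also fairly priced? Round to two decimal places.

MRP (SML slope) = (13.90% − 7.46%) / (1.60 − 0.45) = 6.44% / 1.15 = 5.6000%
R_f (intercept) = 7.46% − 0.45 × 5.6000% = 4.9400%
E(R_Harlan) = R_f + β × MRP = 4.9400% + 1.70 × 5.6000% = 14.46%

14.46%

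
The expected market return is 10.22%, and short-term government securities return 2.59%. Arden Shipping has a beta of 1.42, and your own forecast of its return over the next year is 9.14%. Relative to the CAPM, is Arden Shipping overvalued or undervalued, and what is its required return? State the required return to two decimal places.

MRP = 10.22% − 2.59% = 7.63%
Required return = R_f + β·MRP = 2.59% + 1.42 × 7.63% = 13.42%
Forecast 9.14% < required 13.42% → the stock plots below the SML → overvalued.

Overvalued; required return 13.42%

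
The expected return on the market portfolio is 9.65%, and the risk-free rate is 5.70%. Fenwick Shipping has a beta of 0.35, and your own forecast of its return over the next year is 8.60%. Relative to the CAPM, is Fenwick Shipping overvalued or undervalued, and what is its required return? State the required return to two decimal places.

Undervalued; required return 7.08%

MRP = 9.65% − 5.70% = 3.95%
Required return = R_f + β·MRP = 5.70% + 0.35 × 3.95% = 7.08%
Forecast 8.60% > required 7.08% → the stock plots above the SML → undervalued.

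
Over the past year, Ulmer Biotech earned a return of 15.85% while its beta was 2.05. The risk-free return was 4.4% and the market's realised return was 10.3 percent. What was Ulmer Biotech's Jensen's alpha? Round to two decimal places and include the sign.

Market excess return = 10.3% − 4.4% = 5.90%
CAPM benchmark = R_f + β(R_m − R_f) = 4.4% + 2.05 × 5.9% = 16.4950%
α = actual − benchmark = 15.85% − 16.4950% = -0.65%

-0.65%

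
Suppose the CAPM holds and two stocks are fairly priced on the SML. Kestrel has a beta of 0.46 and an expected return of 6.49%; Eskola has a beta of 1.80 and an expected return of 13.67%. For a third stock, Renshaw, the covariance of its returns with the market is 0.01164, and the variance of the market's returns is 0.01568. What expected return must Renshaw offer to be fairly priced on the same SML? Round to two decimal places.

8.00%

MRP = (13.67% − 6.49%) / (1.80 − 0.46) = 5.3582%
R_f = 6.49% − 0.46 × 5.3582% = 4.0252%
β_Renshaw = Cov / Var(R_m) = 0.01164 / 0.01568 = 0.7423
E(R_Renshaw) = R_f + β × MRP = 4.0252% + 0.7423 × 5.3582% = 8.00%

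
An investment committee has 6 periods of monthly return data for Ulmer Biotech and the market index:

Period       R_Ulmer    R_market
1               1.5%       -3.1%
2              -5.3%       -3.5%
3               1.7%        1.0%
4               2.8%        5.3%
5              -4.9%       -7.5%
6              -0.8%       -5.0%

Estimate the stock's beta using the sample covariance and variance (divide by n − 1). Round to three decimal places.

0.577

Mean R_i = (1.5 − 5.3 + 1.7 + 2.8 − 4.9 − 0.8) / 6 = -0.8333%
Mean R_m = (-3.1 − 3.5 + 1.0 + 5.3 − 7.5 − 5.0) / 6 = -2.1333%
Σ(R_i − R̄_i)(R_m − R̄_m) = 60.5233  ⇒  Cov = 60.5233 / 5 = 12.1047
Σ(R_m − R̄_m)² = 104.8933  ⇒  Var(R_m) = 104.8933 / 5 = 20.9787
β = Cov / Var(R_m) = 12.1047 / 20.9787 = 0.5770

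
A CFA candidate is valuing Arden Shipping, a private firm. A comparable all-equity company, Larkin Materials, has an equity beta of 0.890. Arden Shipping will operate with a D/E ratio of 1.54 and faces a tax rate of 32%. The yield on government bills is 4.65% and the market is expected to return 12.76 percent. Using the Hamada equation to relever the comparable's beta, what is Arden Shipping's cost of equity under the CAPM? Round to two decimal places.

19.43%

β_L = β_U × [1 + (1 − t)(D/E)] = 0.890 × [1 + (1 − 0.32) × 1.54]
    = 0.890 × [1 + 0.68 × 1.54] = 0.890 × 2.0472 = 1.8220
MRP = 12.76% − 4.65% = 8.11%
E(R) = R_f + β_L × MRP = 4.65% + 1.8220 × 8.11% = 19.43%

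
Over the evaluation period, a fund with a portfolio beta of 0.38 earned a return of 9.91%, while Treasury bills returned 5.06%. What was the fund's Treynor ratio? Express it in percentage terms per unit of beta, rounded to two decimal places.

12.76%

Treynor = (R_P − R_f) / β_P = (9.91% − 5.06%) / 0.3800 = 4.85% / 0.3800 = 12.76%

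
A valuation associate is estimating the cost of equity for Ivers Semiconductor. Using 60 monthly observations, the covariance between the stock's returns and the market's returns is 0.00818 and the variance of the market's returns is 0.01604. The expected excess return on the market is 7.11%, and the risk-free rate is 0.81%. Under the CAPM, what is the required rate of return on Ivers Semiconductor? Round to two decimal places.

4.44%

β = Cov(R_i, R_m) / Var(R_m) = 0.00818 / 0.01604 = 0.5100
E(R) = R_f + β × MRP = 0.81% + 0.5100 × 7.11% = 4.44%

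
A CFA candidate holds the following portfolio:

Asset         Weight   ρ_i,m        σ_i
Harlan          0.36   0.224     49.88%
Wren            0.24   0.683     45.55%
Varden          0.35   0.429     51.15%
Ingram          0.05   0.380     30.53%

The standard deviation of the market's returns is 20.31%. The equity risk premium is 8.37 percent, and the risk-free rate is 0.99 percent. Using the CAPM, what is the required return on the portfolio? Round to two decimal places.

β_Harlan = 0.224 × 49.88% / 20.31% = 0.5501
β_Wren = 0.683 × 45.55% / 20.31% = 1.5318
β_Varden = 0.429 × 51.15% / 20.31% = 1.0804
β_Ingram = 0.380 × 30.53% / 20.31% = 0.5712
β_P = Σ w_i β_i = 0.36×0.5501 + 0.24×1.5318 + 0.35×1.0804 + 0.05×0.5712 = 0.9724
E(R_P) = R_f + β_P × MRP = 0.99% + 0.9724 × 8.37% = 9.13%

9.13%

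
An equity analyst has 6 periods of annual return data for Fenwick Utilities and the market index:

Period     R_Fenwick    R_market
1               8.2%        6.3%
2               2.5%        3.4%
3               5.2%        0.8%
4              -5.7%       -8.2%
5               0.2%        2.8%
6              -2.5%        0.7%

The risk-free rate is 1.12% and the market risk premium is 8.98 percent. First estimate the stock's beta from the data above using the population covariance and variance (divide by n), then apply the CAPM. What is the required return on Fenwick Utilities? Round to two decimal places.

Mean R_i = (8.2 + 2.5 + 5.2 − 5.7 + 0.2 − 2.5) / 6 = 1.3167%
Mean R_m = (6.3 + 3.4 + 0.8 − 8.2 + 2.8 + 0.7) / 6 = 0.9667%
Σ(R_i − R̄_i)(R_m − R̄_m) = 102.2333  ⇒  Cov = 102.2333 / 6 = 17.0389
Σ(R_m − R̄_m)² = 121.8533  ⇒  Var(R_m) = 121.8533 / 6 = 20.3089
β = Cov / Var(R_m) = 17.0389 / 20.3089 = 0.8390
E(R) = R_f + β × MRP = 1.12% + 0.8390 × 8.98% = 8.65%

8.65%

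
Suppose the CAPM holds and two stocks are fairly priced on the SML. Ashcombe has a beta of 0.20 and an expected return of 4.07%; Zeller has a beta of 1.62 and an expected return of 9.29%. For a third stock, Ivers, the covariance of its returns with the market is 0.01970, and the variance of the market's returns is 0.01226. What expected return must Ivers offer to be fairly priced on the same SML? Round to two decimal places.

9.24%

MRP = (9.29% − 4.07%) / (1.62 − 0.20) = 3.6761%
R_f = 4.07% − 0.20 × 3.6761% = 3.3348%
β_Ivers = Cov / Var(R_m) = 0.01970 / 0.01226 = 1.6069
E(R_Ivers) = R_f + β × MRP = 3.3348% + 1.6069 × 3.6761% = 9.24%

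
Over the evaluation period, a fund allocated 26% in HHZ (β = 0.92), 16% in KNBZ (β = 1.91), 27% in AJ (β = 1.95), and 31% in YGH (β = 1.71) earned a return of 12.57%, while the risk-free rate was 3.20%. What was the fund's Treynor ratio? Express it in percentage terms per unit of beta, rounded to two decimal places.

5.85%

β_P = 0.26×0.92 + 0.16×1.91 + 0.27×1.95 + 0.31×1.71 = 1.6014
Treynor = (R_P − R_f) / β_P = (12.57% − 3.20%) / 1.6014 = 9.37% / 1.6014 = 5.85%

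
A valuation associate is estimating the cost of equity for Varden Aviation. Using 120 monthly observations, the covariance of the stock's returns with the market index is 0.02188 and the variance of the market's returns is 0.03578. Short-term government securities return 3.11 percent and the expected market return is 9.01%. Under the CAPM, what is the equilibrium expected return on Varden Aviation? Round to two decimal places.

β = Cov(R_i, R_m) / Var(R_m) = 0.02188 / 0.03578 = 0.6115
MRP = 9.01% − 3.11% = 5.90%
E(R) = R_f + β × MRP = 3.11% + 0.6115 × 5.90% = 6.72%

6.72%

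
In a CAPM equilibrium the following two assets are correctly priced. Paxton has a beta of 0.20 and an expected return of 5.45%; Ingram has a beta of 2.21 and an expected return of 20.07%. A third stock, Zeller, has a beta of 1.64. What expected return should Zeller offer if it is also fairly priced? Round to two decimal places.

MRP (SML slope) = (20.07% − 5.45%) / (2.21 − 0.20) = 14.62% / 2.01 = 7.2736%
R_f (intercept) = 5.45% − 0.20 × 7.2736% = 3.9953%
E(R_Zeller) = R_f + β × MRP = 3.9953% + 1.64 × 7.2736% = 15.92%

15.92%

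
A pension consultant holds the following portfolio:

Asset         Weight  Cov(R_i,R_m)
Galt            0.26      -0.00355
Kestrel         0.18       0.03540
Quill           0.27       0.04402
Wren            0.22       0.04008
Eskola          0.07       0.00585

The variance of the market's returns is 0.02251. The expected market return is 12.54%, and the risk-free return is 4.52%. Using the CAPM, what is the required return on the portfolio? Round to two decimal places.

13.98%

β_Galt = -0.00355 / 0.02251 = -0.1577
β_Kestrel = 0.03540 / 0.02251 = 1.5726
β_Quill = 0.04402 / 0.02251 = 1.9556
β_Wren = 0.04008 / 0.02251 = 1.7805
β_Eskola = 0.00585 / 0.02251 = 0.2599
β_P = Σ w_i β_i = 0.26×-0.1577 + 0.18×1.5726 + 0.27×1.9556 + 0.22×1.7805 + 0.07×0.2599 = 1.1800
MRP = 12.54% − 4.52% = 8.02%
E(R_P) = R_f + β_P × MRP = 4.52% + 1.1800 × 8.02% = 13.98%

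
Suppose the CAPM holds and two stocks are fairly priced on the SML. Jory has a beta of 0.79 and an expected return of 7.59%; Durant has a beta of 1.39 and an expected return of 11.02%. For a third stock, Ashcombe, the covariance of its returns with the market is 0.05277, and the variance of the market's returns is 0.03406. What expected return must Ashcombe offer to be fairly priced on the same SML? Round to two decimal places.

MRP = (11.02% − 7.59%) / (1.39 − 0.79) = 5.7167%
R_f = 7.59% − 0.79 × 5.7167% = 3.0738%
β_Ashcombe = Cov / Var(R_m) = 0.05277 / 0.03406 = 1.5493
E(R_Ashcombe) = R_f + β × MRP = 3.0738% + 1.5493 × 5.7167% = 11.93%

11.93%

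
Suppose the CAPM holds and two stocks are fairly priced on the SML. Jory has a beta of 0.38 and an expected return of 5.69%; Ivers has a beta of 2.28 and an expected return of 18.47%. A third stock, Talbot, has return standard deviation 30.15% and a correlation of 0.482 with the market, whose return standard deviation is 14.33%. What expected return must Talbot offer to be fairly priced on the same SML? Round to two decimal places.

9.96%

MRP = (18.47% − 5.69%) / (2.28 − 0.38) = 6.7263%
R_f = 5.69% − 0.38 × 6.7263% = 3.1340%
β_Talbot = ρ·σ_i/σ_m = 0.482 × 30.15 / 14.33 = 1.0141
E(R_Talbot) = R_f + β × MRP = 3.1340% + 1.0141 × 6.7263% = 9.96%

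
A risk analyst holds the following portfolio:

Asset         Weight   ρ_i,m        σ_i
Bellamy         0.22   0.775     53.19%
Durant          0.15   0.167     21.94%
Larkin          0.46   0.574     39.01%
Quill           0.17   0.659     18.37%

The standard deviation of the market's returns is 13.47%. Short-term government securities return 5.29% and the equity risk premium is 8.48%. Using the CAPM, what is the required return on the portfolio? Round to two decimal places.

β_Bellamy = 0.775 × 53.19% / 13.47% = 3.0603
β_Durant = 0.167 × 21.94% / 13.47% = 0.2720
β_Larkin = 0.574 × 39.01% / 13.47% = 1.6623
β_Quill = 0.659 × 18.37% / 13.47% = 0.8987
β_P = Σ w_i β_i = 0.22×3.0603 + 0.15×0.2720 + 0.46×1.6623 + 0.17×0.8987 = 1.6315
E(R_P) = R_f + β_P × MRP = 5.29% + 1.6315 × 8.48% = 19.13%

19.13%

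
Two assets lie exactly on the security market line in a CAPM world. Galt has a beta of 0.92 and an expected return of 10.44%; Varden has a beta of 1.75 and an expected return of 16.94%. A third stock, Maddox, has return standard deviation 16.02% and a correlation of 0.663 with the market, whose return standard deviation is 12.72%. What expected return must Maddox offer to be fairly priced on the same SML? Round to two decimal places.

MRP = (16.94% − 10.44%) / (1.75 − 0.92) = 7.8313%
R_f = 10.44% − 0.92 × 7.8313% = 3.2352%
β_Maddox = ρ·σ_i/σ_m = 0.663 × 16.02 / 12.72 = 0.8350
E(R_Maddox) = R_f + β × MRP = 3.2352% + 0.8350 × 7.8313% = 9.77%

9.77%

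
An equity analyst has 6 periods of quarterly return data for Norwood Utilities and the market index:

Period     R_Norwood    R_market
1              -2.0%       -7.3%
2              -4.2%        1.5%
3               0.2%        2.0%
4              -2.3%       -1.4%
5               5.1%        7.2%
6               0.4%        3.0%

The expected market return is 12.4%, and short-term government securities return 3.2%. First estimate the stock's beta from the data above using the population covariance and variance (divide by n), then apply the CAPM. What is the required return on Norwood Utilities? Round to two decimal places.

Mean R_i = (-2.0 − 4.2 + 0.2 − 2.3 + 5.1 + 0.4) / 6 = -0.4667%
Mean R_m = (-7.3 + 1.5 + 2.0 − 1.4 + 7.2 + 3.0) / 6 = 0.8333%
Σ(R_i − R̄_i)(R_m − R̄_m) = 52.1733  ⇒  Cov = 52.1733 / 6 = 8.6956
Σ(R_m − R̄_m)² = 118.1733  ⇒  Var(R_m) = 118.1733 / 6 = 19.6956
β = Cov / Var(R_m) = 8.6956 / 19.6956 = 0.4415
MRP = 12.4% − 3.2% = 9.20%
E(R) = R_f + β × MRP = 3.2% + 0.4415 × 9.2% = 7.26%

7.26%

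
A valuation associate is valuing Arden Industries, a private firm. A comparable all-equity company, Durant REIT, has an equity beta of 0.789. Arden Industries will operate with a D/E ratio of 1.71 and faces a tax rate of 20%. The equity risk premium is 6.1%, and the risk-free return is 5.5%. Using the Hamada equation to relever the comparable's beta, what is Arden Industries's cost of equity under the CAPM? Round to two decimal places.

β_L = β_U × [1 + (1 − t)(D/E)] = 0.789 × [1 + (1 − 0.20) × 1.71]
    = 0.789 × [1 + 0.80 × 1.71] = 0.789 × 2.3680 = 1.8684
E(R) = R_f + β_L × MRP = 5.5% + 1.8684 × 6.1% = 16.90%

16.90%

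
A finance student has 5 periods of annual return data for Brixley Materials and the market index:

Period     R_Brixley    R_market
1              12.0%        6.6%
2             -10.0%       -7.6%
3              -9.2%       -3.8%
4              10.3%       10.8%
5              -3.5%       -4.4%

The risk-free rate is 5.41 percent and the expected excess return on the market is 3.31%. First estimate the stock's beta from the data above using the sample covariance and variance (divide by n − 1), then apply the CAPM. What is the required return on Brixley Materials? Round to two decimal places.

Mean R_i = (12.0 − 10.0 − 9.2 + 10.3 − 3.5) / 5 = -0.0800%
Mean R_m = (6.6 − 7.6 − 3.8 + 10.8 − 4.4) / 5 = 0.3200%
Σ(R_i − R̄_i)(R_m − R̄_m) = 316.9280  ⇒  Cov = 316.9280 / 4 = 79.2320
Σ(R_m − R̄_m)² = 251.2480  ⇒  Var(R_m) = 251.2480 / 4 = 62.8120
β = Cov / Var(R_m) = 79.2320 / 62.8120 = 1.2614
E(R) = R_f + β × MRP = 5.41% + 1.2614 × 3.31% = 9.59%

9.59%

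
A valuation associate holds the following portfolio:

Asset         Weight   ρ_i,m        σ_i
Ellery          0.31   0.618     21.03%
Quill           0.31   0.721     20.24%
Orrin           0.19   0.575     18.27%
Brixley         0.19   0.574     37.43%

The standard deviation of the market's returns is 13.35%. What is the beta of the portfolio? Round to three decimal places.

1.096

β_Ellery = 0.618 × 21.03% / 13.35% = 0.9735
β_Quill = 0.721 × 20.24% / 13.35% = 1.0931
β_Orrin = 0.575 × 18.27% / 13.35% = 0.7869
β_Brixley = 0.574 × 37.43% / 13.35% = 1.6093
β_P = Σ w_i β_i = 0.31×0.9735 + 0.31×1.0931 + 0.19×0.7869 + 0.19×1.6093 = 1.0959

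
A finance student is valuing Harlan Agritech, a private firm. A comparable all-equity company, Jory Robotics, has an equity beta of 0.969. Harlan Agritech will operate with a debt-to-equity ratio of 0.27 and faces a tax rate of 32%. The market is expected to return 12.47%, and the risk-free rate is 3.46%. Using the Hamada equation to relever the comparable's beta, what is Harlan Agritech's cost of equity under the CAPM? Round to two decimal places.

13.79%

β_L = β_U × [1 + (1 − t)(D/E)] = 0.969 × [1 + (1 − 0.32) × 0.27]
    = 0.969 × [1 + 0.68 × 0.27] = 0.969 × 1.1836 = 1.1469
MRP = 12.47% − 3.46% = 9.01%
E(R) = R_f + β_L × MRP = 3.46% + 1.1469 × 9.01% = 13.79%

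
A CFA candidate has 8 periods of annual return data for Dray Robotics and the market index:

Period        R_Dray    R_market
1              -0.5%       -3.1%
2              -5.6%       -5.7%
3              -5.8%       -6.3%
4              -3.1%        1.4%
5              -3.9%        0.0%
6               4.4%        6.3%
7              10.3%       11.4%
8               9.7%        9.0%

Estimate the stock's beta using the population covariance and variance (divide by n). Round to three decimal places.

0.923

Mean R_i = (-0.5 − 5.6 − 5.8 − 3.1 − 3.9 + 4.4 + 10.3 + 9.7) / 8 = 0.6875%
Mean R_m = (-3.1 − 5.7 − 6.3 + 1.4 + 0.0 + 6.3 + 11.4 + 9.0) / 8 = 1.6250%
Σ(R_i − R̄_i)(R_m − R̄_m) = 289.1725  ⇒  Cov = 289.1725 / 8 = 36.1466
Σ(R_m − R̄_m)² = 313.2750  ⇒  Var(R_m) = 313.2750 / 8 = 39.1594
β = Cov / Var(R_m) = 36.1466 / 39.1594 = 0.9231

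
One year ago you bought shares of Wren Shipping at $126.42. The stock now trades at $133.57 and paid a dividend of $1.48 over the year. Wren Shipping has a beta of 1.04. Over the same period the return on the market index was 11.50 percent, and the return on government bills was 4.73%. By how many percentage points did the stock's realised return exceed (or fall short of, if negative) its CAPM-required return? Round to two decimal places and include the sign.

Realised HPR = (P1 + D1 − P0) / P0 = (133.57 + 1.48 − 126.42) / 126.42 = 8.63 / 126.42 = 6.8265%
MRP = 11.50% − 4.73% = 6.77%
CAPM required = R_f + β·MRP = 4.73% + 1.04 × 6.77% = 11.7708%
α = realised − required = 6.8265% − 11.7708% = -4.94%

-4.94%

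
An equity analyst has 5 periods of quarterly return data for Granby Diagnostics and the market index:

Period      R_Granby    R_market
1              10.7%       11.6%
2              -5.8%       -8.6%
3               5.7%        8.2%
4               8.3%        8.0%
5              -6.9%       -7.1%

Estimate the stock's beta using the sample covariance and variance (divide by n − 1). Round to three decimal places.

0.851

Mean R_i = (10.7 − 5.8 + 5.7 + 8.3 − 6.9) / 5 = 2.4000%
Mean R_m = (11.6 − 8.6 + 8.2 + 8.0 − 7.1) / 5 = 2.4200%
Σ(R_i − R̄_i)(R_m − R̄_m) = 307.0900  ⇒  Cov = 307.0900 / 4 = 76.7725
Σ(R_m − R̄_m)² = 360.8880  ⇒  Var(R_m) = 360.8880 / 4 = 90.2220
β = Cov / Var(R_m) = 76.7725 / 90.2220 = 0.8509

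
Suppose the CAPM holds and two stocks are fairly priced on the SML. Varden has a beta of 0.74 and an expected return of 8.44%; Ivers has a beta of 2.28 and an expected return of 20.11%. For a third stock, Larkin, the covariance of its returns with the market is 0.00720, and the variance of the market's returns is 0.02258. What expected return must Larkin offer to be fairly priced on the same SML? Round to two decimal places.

MRP = (20.11% − 8.44%) / (2.28 − 0.74) = 7.5779%
R_f = 8.44% − 0.74 × 7.5779% = 2.8324%
β_Larkin = Cov / Var(R_m) = 0.00720 / 0.02258 = 0.3189
E(R_Larkin) = R_f + β × MRP = 2.8324% + 0.3189 × 7.5779% = 5.25%

5.25%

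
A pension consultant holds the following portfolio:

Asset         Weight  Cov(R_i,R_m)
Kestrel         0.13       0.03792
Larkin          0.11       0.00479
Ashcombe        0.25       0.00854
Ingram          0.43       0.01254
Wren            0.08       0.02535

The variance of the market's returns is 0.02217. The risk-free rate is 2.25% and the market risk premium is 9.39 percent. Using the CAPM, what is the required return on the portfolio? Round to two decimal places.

8.61%

β_Kestrel = 0.03792 / 0.02217 = 1.7104
β_Larkin = 0.00479 / 0.02217 = 0.2161
β_Ashcombe = 0.00854 / 0.02217 = 0.3852
β_Ingram = 0.01254 / 0.02217 = 0.5656
β_Wren = 0.02535 / 0.02217 = 1.1434
β_P = Σ w_i β_i = 0.13×1.7104 + 0.11×0.2161 + 0.25×0.3852 + 0.43×0.5656 + 0.08×1.1434 = 0.6771
E(R_P) = R_f + β_P × MRP = 2.25% + 0.6771 × 9.39% = 8.61%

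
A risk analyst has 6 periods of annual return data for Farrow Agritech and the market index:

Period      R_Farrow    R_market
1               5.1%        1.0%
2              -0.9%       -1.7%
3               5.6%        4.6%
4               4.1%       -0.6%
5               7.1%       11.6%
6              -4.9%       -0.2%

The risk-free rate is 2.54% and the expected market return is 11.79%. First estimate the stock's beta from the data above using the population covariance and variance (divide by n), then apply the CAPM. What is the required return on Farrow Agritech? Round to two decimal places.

Mean R_i = (5.1 − 0.9 + 5.6 + 4.1 + 7.1 − 4.9) / 6 = 2.6833%
Mean R_m = (1.0 − 1.7 + 4.6 − 0.6 + 11.6 − 0.2) / 6 = 2.4500%
Σ(R_i − R̄_i)(R_m − R̄_m) = 73.8250  ⇒  Cov = 73.8250 / 6 = 12.3042
Σ(R_m − R̄_m)² = 123.9950  ⇒  Var(R_m) = 123.9950 / 6 = 20.6658
β = Cov / Var(R_m) = 12.3042 / 20.6658 = 0.5954
MRP = 11.79% − 2.54% = 9.25%
E(R) = R_f + β × MRP = 2.54% + 0.5954 × 9.25% = 8.05%

8.05%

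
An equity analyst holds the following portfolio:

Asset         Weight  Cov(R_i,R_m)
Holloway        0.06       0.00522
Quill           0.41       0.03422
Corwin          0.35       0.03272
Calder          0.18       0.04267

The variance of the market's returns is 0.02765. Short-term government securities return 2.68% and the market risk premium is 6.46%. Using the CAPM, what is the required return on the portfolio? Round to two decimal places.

β_Holloway = 0.00522 / 0.02765 = 0.1888
β_Quill = 0.03422 / 0.02765 = 1.2376
β_Corwin = 0.03272 / 0.02765 = 1.1834
β_Calder = 0.04267 / 0.02765 = 1.5432
β_P = Σ w_i β_i = 0.06×0.1888 + 0.41×1.2376 + 0.35×1.1834 + 0.18×1.5432 = 1.2107
E(R_P) = R_f + β_P × MRP = 2.68% + 1.2107 × 6.46% = 10.50%

10.50%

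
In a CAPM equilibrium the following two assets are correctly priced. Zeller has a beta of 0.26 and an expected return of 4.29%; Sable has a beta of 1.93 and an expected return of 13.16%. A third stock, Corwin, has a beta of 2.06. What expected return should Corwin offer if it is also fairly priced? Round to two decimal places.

MRP (SML slope) = (13.16% − 4.29%) / (1.93 − 0.26) = 8.87% / 1.67 = 5.3114%
R_f (intercept) = 4.29% − 0.26 × 5.3114% = 2.9090%
E(R_Corwin) = R_f + β × MRP = 2.9090% + 2.06 × 5.3114% = 13.85%

13.85%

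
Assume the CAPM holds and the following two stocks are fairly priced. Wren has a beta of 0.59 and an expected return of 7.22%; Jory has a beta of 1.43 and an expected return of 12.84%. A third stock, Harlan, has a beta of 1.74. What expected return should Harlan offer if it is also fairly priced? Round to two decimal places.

14.91%

MRP (SML slope) = (12.84% − 7.22%) / (1.43 − 0.59) = 5.62% / 0.84 = 6.6905%
R_f (intercept) = 7.22% − 0.59 × 6.6905% = 3.2726%
E(R_Harlan) = R_f + β × MRP = 3.2726% + 1.74 × 6.6905% = 14.91%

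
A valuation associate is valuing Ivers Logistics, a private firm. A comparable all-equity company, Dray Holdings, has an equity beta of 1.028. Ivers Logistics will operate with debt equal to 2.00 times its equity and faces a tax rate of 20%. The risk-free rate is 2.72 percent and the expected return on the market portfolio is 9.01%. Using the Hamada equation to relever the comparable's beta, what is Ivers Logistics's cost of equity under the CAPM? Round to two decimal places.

19.53%

β_L = β_U × [1 + (1 − t)(D/E)] = 1.028 × [1 + (1 − 0.20) × 2.00]
    = 1.028 × [1 + 0.80 × 2.00] = 1.028 × 2.6000 = 2.6728
MRP = 9.01% − 2.72% = 6.29%
E(R) = R_f + β_L × MRP = 2.72% + 2.6728 × 6.29% = 19.53%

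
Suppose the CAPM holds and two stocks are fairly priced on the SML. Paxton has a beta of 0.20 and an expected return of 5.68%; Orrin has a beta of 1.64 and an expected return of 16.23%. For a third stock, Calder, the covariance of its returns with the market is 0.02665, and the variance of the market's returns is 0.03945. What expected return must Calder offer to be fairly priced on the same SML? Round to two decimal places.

9.16%

MRP = (16.23% − 5.68%) / (1.64 − 0.20) = 7.3264%
R_f = 5.68% − 0.20 × 7.3264% = 4.2147%
β_Calder = Cov / Var(R_m) = 0.02665 / 0.03945 = 0.6755
E(R_Calder) = R_f + β × MRP = 4.2147% + 0.6755 × 7.3264% = 9.16%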